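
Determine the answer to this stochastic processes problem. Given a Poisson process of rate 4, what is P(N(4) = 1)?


P(N(t)=k) = (lambda*t)^k * exp(-lambda*t) / k!
lambda*t = 16
= 16^1 * exp(-16) / 1!
= 16 * 1.1254e-07 / 1
= 1.8006e-06

1.8006e-06


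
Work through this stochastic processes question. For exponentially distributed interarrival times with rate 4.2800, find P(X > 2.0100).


P(X > t) = exp(-lambda * t)
= exp(-4.2800 * 2.0100)
= exp(-8.6028) = 1.8359e-04

1.8359e-04


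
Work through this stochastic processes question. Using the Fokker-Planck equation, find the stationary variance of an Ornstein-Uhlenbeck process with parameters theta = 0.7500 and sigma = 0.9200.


Stationary variance = sigma^2 / (2*theta)
= 0.9200^2 / (2*0.7500)
= 0.8464 / 1.5000
= 0.5643

0.5643


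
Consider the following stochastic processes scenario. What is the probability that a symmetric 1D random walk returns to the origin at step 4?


P(S(4) = 0) = C(4,2) / 4^2
= 6 / 16
= 0.3750

0.3750


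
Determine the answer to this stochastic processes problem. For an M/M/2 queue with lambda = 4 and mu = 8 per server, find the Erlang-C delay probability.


a = lambda/mu = 0.5000
rho = a/c = 0.2500
Erlang-C formula applied:
C(c,a) = 0.1000

0.1000


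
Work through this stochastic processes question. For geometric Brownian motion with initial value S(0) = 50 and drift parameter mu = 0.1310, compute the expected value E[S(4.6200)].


E[S(t)] = S(0) * exp(mu * t)
= 50 * exp(0.1310 * 4.6200)
= 50 * 1.8317
= 91.5828

91.5828


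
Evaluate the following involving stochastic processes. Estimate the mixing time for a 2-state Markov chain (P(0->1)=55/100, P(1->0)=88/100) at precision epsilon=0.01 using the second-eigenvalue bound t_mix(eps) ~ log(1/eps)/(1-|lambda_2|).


lambda_2 = |1 - p01 - p10| = |1 - 0.5500 - 0.8800| = 0.4300
t_mix ~ log(1/eps)/(1 - |lambda_2|)
= log(100)/(1 - 0.4300) = 4.6052/0.5700
= 8.0792

8.0792


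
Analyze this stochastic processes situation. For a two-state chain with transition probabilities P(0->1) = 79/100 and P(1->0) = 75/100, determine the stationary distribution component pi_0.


Stationary distribution: pi_0 = p10/(p01+p10), pi_1 = p01/(p01+p10)
p01 = 0.7900, p10 = 0.7500
pi_0 = 0.4870

0.4870


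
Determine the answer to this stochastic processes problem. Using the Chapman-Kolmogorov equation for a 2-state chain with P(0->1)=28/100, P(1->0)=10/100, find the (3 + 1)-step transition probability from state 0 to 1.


P^4 = P^3 * P^1
Computing via matrix multiplication of the transition matrix.
Entry (0,1) of P^4 = 0.6280

0.6280


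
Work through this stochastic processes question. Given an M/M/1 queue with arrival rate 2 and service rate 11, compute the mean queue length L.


rho = 2/11 = 0.1818
L = rho/(1-rho)
= 0.1818/0.8182
= 0.2222

0.2222


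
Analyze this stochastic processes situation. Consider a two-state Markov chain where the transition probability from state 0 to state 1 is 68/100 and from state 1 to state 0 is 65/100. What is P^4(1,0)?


Computing P^4 by matrix multiplication.
P = [[0.3200, 0.6800], [0.6500, 0.3500]]
After raising P to the power 4:
P^4(1,0) = 0.4829

0.4829


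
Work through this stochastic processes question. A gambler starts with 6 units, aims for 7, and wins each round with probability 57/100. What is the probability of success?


Gambler's ruin formula:
r = q/p = 0.4300/0.5700 = 0.7544
P(win) = (1 - r^i)/(1 - r^N)
= (1 - 0.7544^6)/(1 - 0.7544^7)
= 0.9474

0.9474


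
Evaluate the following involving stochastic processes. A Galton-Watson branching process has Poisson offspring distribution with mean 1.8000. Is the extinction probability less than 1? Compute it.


Since mu = 1.8000 > 1, extinction prob q < 1.
Solve s = exp(mu*(s-1)) iteratively.
q = 0.2676

0.2676


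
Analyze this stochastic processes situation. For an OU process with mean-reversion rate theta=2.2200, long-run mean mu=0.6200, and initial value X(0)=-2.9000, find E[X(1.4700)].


E[X(t)] = mu + (X(0) - mu)*exp(-theta*t)
= 0.6200 + (-2.9000 - 0.6200)*exp(-2.2200*1.4700)
= 0.6200 + -3.5200 * 0.0383
= 0.4853

0.4853


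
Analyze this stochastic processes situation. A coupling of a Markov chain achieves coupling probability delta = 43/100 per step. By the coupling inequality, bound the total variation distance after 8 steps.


TV distance bound <= (1-delta)^n
= (1 - 0.4300)^8
= 0.5700^8
= 0.0111

0.0111


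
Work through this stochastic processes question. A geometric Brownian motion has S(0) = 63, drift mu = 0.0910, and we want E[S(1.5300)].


E[S(t)] = S(0) * exp(mu * t)
= 63 * exp(0.0910 * 1.5300)
= 63 * 1.1494
= 72.4115

72.4115


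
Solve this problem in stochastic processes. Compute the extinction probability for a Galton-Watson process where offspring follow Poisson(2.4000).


Since mu = 2.4000 > 1, extinction prob q < 1.
Solve s = exp(mu*(s-1)) iteratively.
q = 0.1214

0.1214


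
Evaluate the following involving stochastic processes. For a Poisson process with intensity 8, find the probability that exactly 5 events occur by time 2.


P(N(t)=k) = (lambda*t)^k * exp(-lambda*t) / k!
lambda*t = 16
= 16^5 * exp(-16) / 5!
= 1048576 * 1.1254e-07 / 120
= 9.8335e-04

9.8335e-04


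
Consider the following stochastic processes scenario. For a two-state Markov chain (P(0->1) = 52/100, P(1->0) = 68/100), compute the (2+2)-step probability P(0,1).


P^4 = P^2 * P^2
Computing via matrix multiplication of the transition matrix.
Entry (0,1) of P^4 = 0.4326

0.4326


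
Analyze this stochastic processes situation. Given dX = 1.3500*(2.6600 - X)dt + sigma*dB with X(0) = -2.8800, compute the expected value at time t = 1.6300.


E[X(t)] = mu + (X(0) - mu)*exp(-theta*t)
= 2.6600 + (-2.8800 - 2.6600)*exp(-1.3500*1.6300)
= 2.6600 + -5.5400 * 0.1107
= 2.0465

2.0465


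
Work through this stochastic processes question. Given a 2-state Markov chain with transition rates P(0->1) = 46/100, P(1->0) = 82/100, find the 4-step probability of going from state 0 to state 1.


Computing P^4 by matrix multiplication.
P = [[0.5400, 0.4600], [0.8200, 0.1800]]
After raising P to the power 4:
P^4(0,1) = 0.3572

0.3572


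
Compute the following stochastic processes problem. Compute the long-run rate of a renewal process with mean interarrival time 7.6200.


Long-run renewal rate = 1/E(X)
= 1/7.6200
= 0.1312

0.1312


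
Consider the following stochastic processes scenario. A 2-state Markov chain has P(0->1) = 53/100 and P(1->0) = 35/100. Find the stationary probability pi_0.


Stationary distribution: pi_0 = p10/(p01+p10), pi_1 = p01/(p01+p10)
p01 = 0.5300, p10 = 0.3500
pi_0 = 0.3977

0.3977


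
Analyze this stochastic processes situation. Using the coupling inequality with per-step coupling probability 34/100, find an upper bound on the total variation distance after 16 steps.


TV distance bound <= (1-delta)^n
= (1 - 0.3400)^16
= 0.6600^16
= 0.0013

0.0013


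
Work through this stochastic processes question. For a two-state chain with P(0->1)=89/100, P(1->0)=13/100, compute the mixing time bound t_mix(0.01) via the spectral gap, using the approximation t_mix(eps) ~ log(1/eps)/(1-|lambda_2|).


lambda_2 = |1 - p01 - p10| = |1 - 0.8900 - 0.1300| = 0.0200
t_mix ~ log(1/eps)/(1 - |lambda_2|)
= log(100)/(1 - 0.0200) = 4.6052/0.9800
= 4.6992

4.6992


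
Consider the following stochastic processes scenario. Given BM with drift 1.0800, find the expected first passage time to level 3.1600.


Expected first passage time = a/mu
= 3.1600/1.0800
= 2.9259

2.9259


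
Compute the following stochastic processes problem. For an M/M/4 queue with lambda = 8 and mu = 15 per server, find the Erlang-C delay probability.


a = lambda/mu = 0.5333
rho = a/c = 0.1333
Erlang-C formula applied:
C(c,a) = 0.0023

0.0023


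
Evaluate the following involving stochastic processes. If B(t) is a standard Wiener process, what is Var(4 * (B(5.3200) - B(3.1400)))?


Var(alpha*(B(t)-B(s))) = alpha^2 * (t-s)
= 4^2 * (5.3200 - 3.1400)
= 16 * 2.1800
= 34.8800

34.8800


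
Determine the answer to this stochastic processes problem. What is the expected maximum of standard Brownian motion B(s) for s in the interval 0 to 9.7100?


E(max B(s)) = sqrt(2t/pi)
= sqrt(2*9.7100/pi)
= sqrt(6.1816)
= 2.4863

2.4863


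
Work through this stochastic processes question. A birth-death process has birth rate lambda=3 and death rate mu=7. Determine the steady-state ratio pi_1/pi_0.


For birth-death process, pi_n/pi_0 = (lambda/mu)^n
= (3/7)^1
= 0.4286

0.4286


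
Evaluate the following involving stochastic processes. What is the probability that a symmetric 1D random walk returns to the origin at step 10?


P(S(10) = 0) = C(10,5) / 4^5
= 252 / 1024
= 0.2461

0.2461


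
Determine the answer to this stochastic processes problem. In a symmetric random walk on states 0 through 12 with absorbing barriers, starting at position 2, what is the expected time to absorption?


For symmetric RW on 0,...,N with absorbing barriers, E(i) = i*(N-i)
E(2) = 2 * 10 = 20

20


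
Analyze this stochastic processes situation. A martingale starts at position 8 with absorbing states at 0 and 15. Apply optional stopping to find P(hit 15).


By optional stopping theorem: E(M at tau) = M(0) = 8
P(hit 15)*15 + P(hit 0)*0 = 8
P(hit 15) = (8 - 0)/(15 - 0) = 8/15 = 0.5333

0.5333


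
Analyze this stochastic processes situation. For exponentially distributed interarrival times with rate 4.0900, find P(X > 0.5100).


P(X > t) = exp(-lambda * t)
= exp(-4.0900 * 0.5100)
= exp(-2.0859) = 0.1242

0.1242


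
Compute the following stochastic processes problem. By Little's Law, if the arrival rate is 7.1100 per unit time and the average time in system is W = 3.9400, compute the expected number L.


Little's Law: L = lambda * W
= 7.1100 * 3.9400
= 28.0134

28.0134


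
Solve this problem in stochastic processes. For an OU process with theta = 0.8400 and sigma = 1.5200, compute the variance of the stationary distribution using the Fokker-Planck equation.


Stationary variance = sigma^2 / (2*theta)
= 1.5200^2 / (2*0.8400)
= 2.3104 / 1.6800
= 1.3752

1.3752


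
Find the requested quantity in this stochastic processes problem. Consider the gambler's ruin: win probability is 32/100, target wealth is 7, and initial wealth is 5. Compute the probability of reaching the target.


Gambler's ruin formula:
r = q/p = 0.6800/0.3200 = 2.1250
P(win) = (1 - r^i)/(1 - r^N)
= (1 - 2.1250^5)/(1 - 2.1250^7)
= 0.2175

0.2175


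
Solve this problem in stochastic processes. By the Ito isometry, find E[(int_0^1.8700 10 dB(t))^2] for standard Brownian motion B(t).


By Ito isometry: E[(int f dB)^2] = int f^2 dt
= 10^2 * 1.8700
= 100 * 1.8700 = 187.0000

187.0000


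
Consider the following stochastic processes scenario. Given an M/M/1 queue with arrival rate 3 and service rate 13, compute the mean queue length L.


rho = 3/13 = 0.2308
L = rho/(1-rho)
= 0.2308/0.7692
= 0.3000

0.3000


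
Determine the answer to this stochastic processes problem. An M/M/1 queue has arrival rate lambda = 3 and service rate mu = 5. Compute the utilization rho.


rho = lambda/mu
= 3/5
= 0.6000

0.6000


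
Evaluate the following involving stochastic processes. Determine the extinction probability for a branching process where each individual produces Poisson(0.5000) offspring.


Since mu = 0.5000 <= 1, extinction probability = 1.

1.0000


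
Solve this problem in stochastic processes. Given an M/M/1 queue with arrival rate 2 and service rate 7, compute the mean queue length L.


rho = 2/7 = 0.2857
L = rho/(1-rho)
= 0.2857/0.7143
= 0.4000

0.4000


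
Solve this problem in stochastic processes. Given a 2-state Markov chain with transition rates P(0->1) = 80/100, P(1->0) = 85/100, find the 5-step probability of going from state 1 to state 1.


Computing P^5 by matrix multiplication.
P = [[0.2000, 0.8000], [0.8500, 0.1500]]
After raising P to the power 5:
P^5(1,1) = 0.4251

0.4251


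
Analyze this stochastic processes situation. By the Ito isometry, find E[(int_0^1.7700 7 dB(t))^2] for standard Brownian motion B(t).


By Ito isometry: E[(int f dB)^2] = int f^2 dt
= 7^2 * 1.7700
= 49 * 1.7700 = 86.7300

86.7300


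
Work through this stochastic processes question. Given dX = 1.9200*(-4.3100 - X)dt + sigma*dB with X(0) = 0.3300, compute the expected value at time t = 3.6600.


E[X(t)] = mu + (X(0) - mu)*exp(-theta*t)
= -4.3100 + (0.3300 - -4.3100)*exp(-1.9200*3.6600)
= -4.3100 + 4.6400 * 8.8741e-04
= -4.3059

-4.3059


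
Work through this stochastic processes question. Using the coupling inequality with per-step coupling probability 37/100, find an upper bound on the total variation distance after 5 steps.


TV distance bound <= (1-delta)^n
= (1 - 0.3700)^5
= 0.6300^5
= 0.0992

0.0992


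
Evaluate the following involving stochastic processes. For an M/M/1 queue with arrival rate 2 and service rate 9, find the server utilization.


rho = lambda/mu
= 2/9
= 0.2222

0.2222


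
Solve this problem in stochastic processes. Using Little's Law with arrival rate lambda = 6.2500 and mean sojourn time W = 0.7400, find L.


Little's Law: L = lambda * W
= 6.2500 * 0.7400
= 4.6250

4.6250


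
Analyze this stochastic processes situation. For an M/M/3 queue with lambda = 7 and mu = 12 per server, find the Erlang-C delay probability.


a = lambda/mu = 0.5833
rho = a/c = 0.1944
Erlang-C formula applied:
C(c,a) = 0.0229

0.0229


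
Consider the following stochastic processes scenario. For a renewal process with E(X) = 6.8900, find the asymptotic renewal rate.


Long-run renewal rate = 1/E(X)
= 1/6.8900
= 0.1451

0.1451


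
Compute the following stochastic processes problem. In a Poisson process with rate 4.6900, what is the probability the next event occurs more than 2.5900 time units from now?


P(X > t) = exp(-lambda * t)
= exp(-4.6900 * 2.5900)
= exp(-12.1471) = 5.3037e-06

5.3037e-06


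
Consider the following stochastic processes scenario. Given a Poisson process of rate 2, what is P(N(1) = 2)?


P(N(t)=k) = (lambda*t)^k * exp(-lambda*t) / k!
lambda*t = 2
= 2^2 * exp(-2) / 2!
= 4 * 0.1353 / 2
= 0.2707

0.2707


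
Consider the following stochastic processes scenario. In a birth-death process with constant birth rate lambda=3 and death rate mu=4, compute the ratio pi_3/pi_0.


For birth-death process, pi_n/pi_0 = (lambda/mu)^n
= (3/4)^3
= 0.4219

0.4219


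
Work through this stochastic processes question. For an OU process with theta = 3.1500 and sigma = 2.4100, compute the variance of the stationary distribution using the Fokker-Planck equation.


Stationary variance = sigma^2 / (2*theta)
= 2.4100^2 / (2*3.1500)
= 5.8081 / 6.3000
= 0.9219

0.9219


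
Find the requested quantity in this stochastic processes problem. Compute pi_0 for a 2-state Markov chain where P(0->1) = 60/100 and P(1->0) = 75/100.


Stationary distribution: pi_0 = p10/(p01+p10), pi_1 = p01/(p01+p10)
p01 = 0.6000, p10 = 0.7500
pi_0 = 0.5556

0.5556


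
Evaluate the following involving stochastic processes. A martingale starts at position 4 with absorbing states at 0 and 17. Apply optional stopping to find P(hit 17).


By optional stopping theorem: E(M at tau) = M(0) = 4
P(hit 17)*17 + P(hit 0)*0 = 4
P(hit 17) = (4 - 0)/(17 - 0) = 4/17 = 0.2353

0.2353


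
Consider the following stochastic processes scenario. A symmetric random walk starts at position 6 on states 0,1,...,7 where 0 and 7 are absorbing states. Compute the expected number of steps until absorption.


For symmetric RW on 0,...,N with absorbing barriers, E(i) = i*(N-i)
E(6) = 6 * 1 = 6

6


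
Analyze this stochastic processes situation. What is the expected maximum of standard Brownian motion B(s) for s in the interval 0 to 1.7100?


E(max B(s)) = sqrt(2t/pi)
= sqrt(2*1.7100/pi)
= sqrt(1.0886)
= 1.0434

1.0434


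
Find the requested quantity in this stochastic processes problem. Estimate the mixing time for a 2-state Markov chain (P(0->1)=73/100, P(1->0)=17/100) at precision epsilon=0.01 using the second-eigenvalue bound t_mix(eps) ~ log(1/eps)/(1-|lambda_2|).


lambda_2 = |1 - p01 - p10| = |1 - 0.7300 - 0.1700| = 0.1000
t_mix ~ log(1/eps)/(1 - |lambda_2|)
= log(100)/(1 - 0.1000) = 4.6052/0.9000
= 5.1169

5.1169


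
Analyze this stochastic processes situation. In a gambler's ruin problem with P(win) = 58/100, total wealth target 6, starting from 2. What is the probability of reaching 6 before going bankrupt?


Gambler's ruin formula:
r = q/p = 0.4200/0.5800 = 0.7241
P(win) = (1 - r^i)/(1 - r^N)
= (1 - 0.7241^2)/(1 - 0.7241^6)
= 0.5558

0.5558


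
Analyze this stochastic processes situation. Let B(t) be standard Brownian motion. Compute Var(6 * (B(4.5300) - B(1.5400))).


Var(alpha*(B(t)-B(s))) = alpha^2 * (t-s)
= 6^2 * (4.5300 - 1.5400)
= 36 * 2.9900
= 107.6400

107.6400


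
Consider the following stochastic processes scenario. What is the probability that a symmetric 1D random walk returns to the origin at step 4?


P(S(4) = 0) = C(4,2) / 4^2
= 6 / 16
= 0.3750

0.3750


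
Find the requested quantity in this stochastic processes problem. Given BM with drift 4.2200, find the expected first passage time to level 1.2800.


Expected first passage time = a/mu
= 1.2800/4.2200
= 0.3033

0.3033


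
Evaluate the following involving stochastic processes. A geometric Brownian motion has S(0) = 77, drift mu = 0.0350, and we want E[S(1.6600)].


E[S(t)] = S(0) * exp(mu * t)
= 77 * exp(0.0350 * 1.6600)
= 77 * 1.0598
= 81.6062

81.6062


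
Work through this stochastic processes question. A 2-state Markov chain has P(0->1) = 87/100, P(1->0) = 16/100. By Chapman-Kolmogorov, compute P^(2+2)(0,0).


P^4 = P^2 * P^2
Computing via matrix multiplication of the transition matrix.
Entry (0,0) of P^4 = 0.1553

0.1553


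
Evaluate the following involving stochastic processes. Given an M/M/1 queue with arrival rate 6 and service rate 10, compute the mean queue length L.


rho = 6/10 = 0.6000
L = rho/(1-rho)
= 0.6000/0.4000
= 1.5000

1.5000


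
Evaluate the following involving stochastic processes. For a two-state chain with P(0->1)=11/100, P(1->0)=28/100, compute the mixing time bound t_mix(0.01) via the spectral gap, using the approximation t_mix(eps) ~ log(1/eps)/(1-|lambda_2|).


lambda_2 = |1 - p01 - p10| = |1 - 0.1100 - 0.2800| = 0.6100
t_mix ~ log(1/eps)/(1 - |lambda_2|)
= log(100)/(1 - 0.6100) = 4.6052/0.3900
= 11.8081

11.8081


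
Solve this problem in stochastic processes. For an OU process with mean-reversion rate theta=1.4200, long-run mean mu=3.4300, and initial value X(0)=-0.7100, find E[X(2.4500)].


E[X(t)] = mu + (X(0) - mu)*exp(-theta*t)
= 3.4300 + (-0.7100 - 3.4300)*exp(-1.4200*2.4500)
= 3.4300 + -4.1400 * 0.0308
= 3.3023

3.3023


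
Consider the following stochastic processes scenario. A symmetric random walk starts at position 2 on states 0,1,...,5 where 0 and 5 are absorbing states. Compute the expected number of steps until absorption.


For symmetric RW on 0,...,N with absorbing barriers, E(i) = i*(N-i)
E(2) = 2 * 3 = 6

6


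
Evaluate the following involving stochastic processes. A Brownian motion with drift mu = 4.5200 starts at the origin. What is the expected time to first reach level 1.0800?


Expected first passage time = a/mu
= 1.0800/4.5200
= 0.2389

0.2389


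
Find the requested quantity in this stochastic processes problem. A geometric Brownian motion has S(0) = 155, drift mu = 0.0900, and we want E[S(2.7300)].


E[S(t)] = S(0) * exp(mu * t)
= 155 * exp(0.0900 * 2.7300)
= 155 * 1.2785
= 198.1700

198.1700


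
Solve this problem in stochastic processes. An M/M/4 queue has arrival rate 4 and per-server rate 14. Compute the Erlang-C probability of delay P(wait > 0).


a = lambda/mu = 0.2857
rho = a/c = 0.0714
Erlang-C formula applied:
C(c,a) = 2.2471e-04

2.2471e-04


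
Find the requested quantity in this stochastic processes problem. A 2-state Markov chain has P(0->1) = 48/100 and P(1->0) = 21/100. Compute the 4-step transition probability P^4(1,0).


Computing P^4 by matrix multiplication.
P = [[0.5200, 0.4800], [0.2100, 0.7900]]
After raising P to the power 4:
P^4(1,0) = 0.3015

0.3015


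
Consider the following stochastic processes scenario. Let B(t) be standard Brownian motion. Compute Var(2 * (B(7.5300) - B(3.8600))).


Var(alpha*(B(t)-B(s))) = alpha^2 * (t-s)
= 2^2 * (7.5300 - 3.8600)
= 4 * 3.6700
= 14.6800

14.6800


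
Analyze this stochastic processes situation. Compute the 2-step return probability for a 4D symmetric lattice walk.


P(return in 2 steps) = P(reverse first step) = 1/(2d)
= 1/8
= 0.1250

0.1250


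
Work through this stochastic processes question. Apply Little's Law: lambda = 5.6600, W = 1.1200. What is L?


Little's Law: L = lambda * W
= 5.6600 * 1.1200
= 6.3392

6.3392


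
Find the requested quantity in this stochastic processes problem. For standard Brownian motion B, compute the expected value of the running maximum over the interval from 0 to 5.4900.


E(max B(s)) = sqrt(2t/pi)
= sqrt(2*5.4900/pi)
= sqrt(3.4950)
= 1.8695

1.8695


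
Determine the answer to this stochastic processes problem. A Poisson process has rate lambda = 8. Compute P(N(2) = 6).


P(N(t)=k) = (lambda*t)^k * exp(-lambda*t) / k!
lambda*t = 16
= 16^6 * exp(-16) / 6!
= 16777216 * 1.1254e-07 / 720
= 0.0026

0.0026


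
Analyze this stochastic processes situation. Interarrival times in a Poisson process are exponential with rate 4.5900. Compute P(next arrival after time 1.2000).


P(X > t) = exp(-lambda * t)
= exp(-4.5900 * 1.2000)
= exp(-5.5080) = 0.0041

0.0041


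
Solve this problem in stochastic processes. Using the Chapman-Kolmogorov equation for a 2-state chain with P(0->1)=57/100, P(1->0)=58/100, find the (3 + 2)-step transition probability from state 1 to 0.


P^5 = P^3 * P^2
Computing via matrix multiplication of the transition matrix.
Entry (1,0) of P^5 = 0.5044

0.5044


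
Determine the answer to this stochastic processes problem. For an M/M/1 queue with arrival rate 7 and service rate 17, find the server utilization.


rho = lambda/mu
= 7/17
= 0.4118

0.4118


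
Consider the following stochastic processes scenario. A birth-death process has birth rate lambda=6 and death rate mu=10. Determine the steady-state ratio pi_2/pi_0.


For birth-death process, pi_n/pi_0 = (lambda/mu)^n
= (6/10)^2
= 0.3600

0.3600


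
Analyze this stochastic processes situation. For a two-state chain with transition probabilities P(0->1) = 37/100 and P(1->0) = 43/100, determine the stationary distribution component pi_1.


Stationary distribution: pi_0 = p10/(p01+p10), pi_1 = p01/(p01+p10)
p01 = 0.3700, p10 = 0.4300
pi_1 = 0.4625

0.4625


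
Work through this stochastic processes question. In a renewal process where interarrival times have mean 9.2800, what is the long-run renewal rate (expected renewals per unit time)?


Long-run renewal rate = 1/E(X)
= 1/9.2800
= 0.1078

0.1078


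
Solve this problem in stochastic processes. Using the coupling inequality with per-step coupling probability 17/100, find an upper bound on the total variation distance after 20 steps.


TV distance bound <= (1-delta)^n
= (1 - 0.1700)^20
= 0.8300^20
= 0.0241

0.0241


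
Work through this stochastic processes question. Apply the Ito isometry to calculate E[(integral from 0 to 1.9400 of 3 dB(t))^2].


By Ito isometry: E[(int f dB)^2] = int f^2 dt
= 3^2 * 1.9400
= 9 * 1.9400 = 17.4600

17.4600


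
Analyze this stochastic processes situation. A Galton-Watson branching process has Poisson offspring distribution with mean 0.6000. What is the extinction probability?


Since mu = 0.6000 <= 1, extinction probability = 1.

1.0000


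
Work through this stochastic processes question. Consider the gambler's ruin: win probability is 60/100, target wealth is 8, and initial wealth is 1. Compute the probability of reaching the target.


Gambler's ruin formula:
r = q/p = 0.4000/0.6000 = 0.6667
P(win) = (1 - r^i)/(1 - r^N)
= (1 - 0.6667^1)/(1 - 0.6667^8)
= 0.3469

0.3469


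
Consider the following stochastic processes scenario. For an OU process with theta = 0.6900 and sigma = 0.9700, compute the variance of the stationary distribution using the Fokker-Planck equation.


Stationary variance = sigma^2 / (2*theta)
= 0.9700^2 / (2*0.6900)
= 0.9409 / 1.3800
= 0.6818

0.6818


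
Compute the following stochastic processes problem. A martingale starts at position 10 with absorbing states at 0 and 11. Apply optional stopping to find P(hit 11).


By optional stopping theorem: E(M at tau) = M(0) = 10
P(hit 11)*11 + P(hit 0)*0 = 10
P(hit 11) = (10 - 0)/(11 - 0) = 10/11 = 0.9091

0.9091


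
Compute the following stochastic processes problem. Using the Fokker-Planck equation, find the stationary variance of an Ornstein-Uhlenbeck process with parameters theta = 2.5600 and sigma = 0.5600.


Stationary variance = sigma^2 / (2*theta)
= 0.5600^2 / (2*2.5600)
= 0.3136 / 5.1200
= 0.0613

0.0613


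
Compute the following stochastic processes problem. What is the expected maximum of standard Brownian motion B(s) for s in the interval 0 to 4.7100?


E(max B(s)) = sqrt(2t/pi)
= sqrt(2*4.7100/pi)
= sqrt(2.9985)
= 1.7316

1.7316


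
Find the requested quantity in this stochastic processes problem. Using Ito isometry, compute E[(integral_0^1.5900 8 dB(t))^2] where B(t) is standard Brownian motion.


By Ito isometry: E[(int f dB)^2] = int f^2 dt
= 8^2 * 1.5900
= 64 * 1.5900 = 101.7600

101.7600


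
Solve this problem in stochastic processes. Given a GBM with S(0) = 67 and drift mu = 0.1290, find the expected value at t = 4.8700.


E[S(t)] = S(0) * exp(mu * t)
= 67 * exp(0.1290 * 4.8700)
= 67 * 1.8743
= 125.5774

125.5774


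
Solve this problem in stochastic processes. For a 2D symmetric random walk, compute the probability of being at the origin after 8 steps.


P = C(8,4)^2 / 4^8
= 70^2 / 65536
= 4900 / 65536
= 0.0748

0.0748


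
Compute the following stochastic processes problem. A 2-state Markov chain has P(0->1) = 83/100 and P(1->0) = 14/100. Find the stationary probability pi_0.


Stationary distribution: pi_0 = p10/(p01+p10), pi_1 = p01/(p01+p10)
p01 = 0.8300, p10 = 0.1400
pi_0 = 0.1443

0.1443


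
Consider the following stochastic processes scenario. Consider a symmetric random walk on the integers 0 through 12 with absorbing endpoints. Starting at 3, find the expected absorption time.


For symmetric RW on 0,...,N with absorbing barriers, E(i) = i*(N-i)
E(3) = 3 * 9 = 27

27


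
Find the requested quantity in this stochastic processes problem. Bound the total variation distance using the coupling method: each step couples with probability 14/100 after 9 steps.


TV distance bound <= (1-delta)^n
= (1 - 0.1400)^9
= 0.8600^9
= 0.2573

0.2573


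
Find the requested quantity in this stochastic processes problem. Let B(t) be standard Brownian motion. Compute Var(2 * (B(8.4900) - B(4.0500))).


Var(alpha*(B(t)-B(s))) = alpha^2 * (t-s)
= 2^2 * (8.4900 - 4.0500)
= 4 * 4.4400
= 17.7600

17.7600


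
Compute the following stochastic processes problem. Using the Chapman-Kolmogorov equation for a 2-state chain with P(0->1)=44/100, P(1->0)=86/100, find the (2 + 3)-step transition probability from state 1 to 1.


P^5 = P^2 * P^3
Computing via matrix multiplication of the transition matrix.
Entry (1,1) of P^5 = 0.3369

0.3369


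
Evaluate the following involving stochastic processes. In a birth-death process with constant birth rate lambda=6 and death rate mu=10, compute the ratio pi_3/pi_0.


For birth-death process, pi_n/pi_0 = (lambda/mu)^n
= (6/10)^3
= 0.2160

0.2160


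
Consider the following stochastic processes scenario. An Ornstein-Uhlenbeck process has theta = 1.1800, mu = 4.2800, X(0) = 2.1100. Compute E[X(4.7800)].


E[X(t)] = mu + (X(0) - mu)*exp(-theta*t)
= 4.2800 + (2.1100 - 4.2800)*exp(-1.1800*4.7800)
= 4.2800 + -2.1700 * 0.0036
= 4.2723

4.2723


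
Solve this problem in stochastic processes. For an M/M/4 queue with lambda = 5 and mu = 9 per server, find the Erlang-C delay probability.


a = lambda/mu = 0.5556
rho = a/c = 0.1389
Erlang-C formula applied:
C(c,a) = 0.0026

0.0026


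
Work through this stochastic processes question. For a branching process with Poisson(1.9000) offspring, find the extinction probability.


Since mu = 1.9000 > 1, extinction prob q < 1.
Solve s = exp(mu*(s-1)) iteratively.
q = 0.2328

0.2328


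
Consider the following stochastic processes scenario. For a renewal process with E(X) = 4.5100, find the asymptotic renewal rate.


Long-run renewal rate = 1/E(X)
= 1/4.5100
= 0.2217

0.2217


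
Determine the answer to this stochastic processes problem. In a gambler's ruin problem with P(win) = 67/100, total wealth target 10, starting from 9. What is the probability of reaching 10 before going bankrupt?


Gambler's ruin formula:
r = q/p = 0.3300/0.6700 = 0.4925
P(win) = (1 - r^i)/(1 - r^N)
= (1 - 0.4925^9)/(1 - 0.4925^10)
= 0.9991

0.9991


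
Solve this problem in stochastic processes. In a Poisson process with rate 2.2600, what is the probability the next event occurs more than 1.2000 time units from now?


P(X > t) = exp(-lambda * t)
= exp(-2.2600 * 1.2000)
= exp(-2.7120) = 0.0664

0.0664


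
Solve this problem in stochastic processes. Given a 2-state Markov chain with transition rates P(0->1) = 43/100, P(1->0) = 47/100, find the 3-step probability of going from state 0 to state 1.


Computing P^3 by matrix multiplication.
P = [[0.5700, 0.4300], [0.4700, 0.5300]]
After raising P to the power 3:
P^3(0,1) = 0.4773

0.4773


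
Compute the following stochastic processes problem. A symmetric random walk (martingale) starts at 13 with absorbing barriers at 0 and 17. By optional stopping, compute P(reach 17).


By optional stopping theorem: E(M at tau) = M(0) = 13
P(hit 17)*17 + P(hit 0)*0 = 13
P(hit 17) = (13 - 0)/(17 - 0) = 13/17 = 0.7647

0.7647


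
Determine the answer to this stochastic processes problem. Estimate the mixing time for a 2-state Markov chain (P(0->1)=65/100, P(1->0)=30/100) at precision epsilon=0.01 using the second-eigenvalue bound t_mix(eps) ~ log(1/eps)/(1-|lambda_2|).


lambda_2 = |1 - p01 - p10| = |1 - 0.6500 - 0.3000| = 0.0500
t_mix ~ log(1/eps)/(1 - |lambda_2|)
= log(100)/(1 - 0.0500) = 4.6052/0.9500
= 4.8475

4.8475


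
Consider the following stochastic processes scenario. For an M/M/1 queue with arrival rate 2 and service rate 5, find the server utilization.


rho = lambda/mu
= 2/5
= 0.4000

0.4000


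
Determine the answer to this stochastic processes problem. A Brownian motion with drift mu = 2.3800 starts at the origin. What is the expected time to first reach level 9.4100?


Expected first passage time = a/mu
= 9.4100/2.3800
= 3.9538

3.9538


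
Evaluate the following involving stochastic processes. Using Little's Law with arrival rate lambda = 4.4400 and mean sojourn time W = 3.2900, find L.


Little's Law: L = lambda * W
= 4.4400 * 3.2900
= 14.6076

14.6076


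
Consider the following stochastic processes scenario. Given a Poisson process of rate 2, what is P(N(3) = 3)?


P(N(t)=k) = (lambda*t)^k * exp(-lambda*t) / k!
lambda*t = 6
= 6^3 * exp(-6) / 3!
= 216 * 0.0025 / 6
= 0.0892

0.0892


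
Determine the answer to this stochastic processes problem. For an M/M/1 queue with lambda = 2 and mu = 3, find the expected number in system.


rho = 2/3 = 0.6667
L = rho/(1-rho)
= 0.6667/0.3333
= 2.0000

2.0000


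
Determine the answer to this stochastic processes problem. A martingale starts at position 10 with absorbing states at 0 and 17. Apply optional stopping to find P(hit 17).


By optional stopping theorem: E(M at tau) = M(0) = 10
P(hit 17)*17 + P(hit 0)*0 = 10
P(hit 17) = (10 - 0)/(17 - 0) = 10/17 = 0.5882

0.5882


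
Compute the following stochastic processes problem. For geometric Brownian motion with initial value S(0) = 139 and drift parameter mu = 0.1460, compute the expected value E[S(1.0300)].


E[S(t)] = S(0) * exp(mu * t)
= 139 * exp(0.1460 * 1.0300)
= 139 * 1.1623
= 161.5563

161.5563


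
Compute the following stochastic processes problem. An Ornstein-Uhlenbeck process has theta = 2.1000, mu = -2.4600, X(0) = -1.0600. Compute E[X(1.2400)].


E[X(t)] = mu + (X(0) - mu)*exp(-theta*t)
= -2.4600 + (-1.0600 - -2.4600)*exp(-2.1000*1.2400)
= -2.4600 + 1.4000 * 0.0740
= -2.3564

-2.3564


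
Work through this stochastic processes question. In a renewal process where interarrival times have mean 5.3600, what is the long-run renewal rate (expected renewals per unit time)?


Long-run renewal rate = 1/E(X)
= 1/5.3600
= 0.1866

0.1866


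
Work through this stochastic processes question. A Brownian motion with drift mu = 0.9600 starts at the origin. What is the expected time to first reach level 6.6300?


Expected first passage time = a/mu
= 6.6300/0.9600
= 6.9062

6.9062


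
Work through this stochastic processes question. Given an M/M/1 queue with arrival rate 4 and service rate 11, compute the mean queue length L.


rho = 4/11 = 0.3636
L = rho/(1-rho)
= 0.3636/0.6364
= 0.5714

0.5714


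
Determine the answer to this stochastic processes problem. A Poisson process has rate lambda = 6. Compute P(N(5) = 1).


P(N(t)=k) = (lambda*t)^k * exp(-lambda*t) / k!
lambda*t = 30
= 30^1 * exp(-30) / 1!
= 30 * 9.3576e-14 / 1
= 2.8073e-12

2.8073e-12


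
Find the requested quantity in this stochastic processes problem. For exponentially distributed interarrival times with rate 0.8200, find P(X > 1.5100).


P(X > t) = exp(-lambda * t)
= exp(-0.8200 * 1.5100)
= exp(-1.2382) = 0.2899

0.2899


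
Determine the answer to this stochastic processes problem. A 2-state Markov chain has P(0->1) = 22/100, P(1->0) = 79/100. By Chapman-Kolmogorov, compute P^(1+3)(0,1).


P^4 = P^1 * P^3
Computing via matrix multiplication of the transition matrix.
Entry (0,1) of P^4 = 0.2178

0.2178


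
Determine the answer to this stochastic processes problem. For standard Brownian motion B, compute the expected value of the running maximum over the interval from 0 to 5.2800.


E(max B(s)) = sqrt(2t/pi)
= sqrt(2*5.2800/pi)
= sqrt(3.3614)
= 1.8334

1.8334


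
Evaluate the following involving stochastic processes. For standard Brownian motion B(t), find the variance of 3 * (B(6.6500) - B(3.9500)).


Var(alpha*(B(t)-B(s))) = alpha^2 * (t-s)
= 3^2 * (6.6500 - 3.9500)
= 9 * 2.7000
= 24.3000

24.3000


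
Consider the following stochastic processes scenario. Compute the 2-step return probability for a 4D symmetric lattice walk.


P(return in 2 steps) = P(reverse first step) = 1/(2d)
= 1/8
= 0.1250

0.1250


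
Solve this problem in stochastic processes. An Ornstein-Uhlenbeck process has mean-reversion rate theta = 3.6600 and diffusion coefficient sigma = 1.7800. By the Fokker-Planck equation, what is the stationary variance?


Stationary variance = sigma^2 / (2*theta)
= 1.7800^2 / (2*3.6600)
= 3.1684 / 7.3200
= 0.4328

0.4328


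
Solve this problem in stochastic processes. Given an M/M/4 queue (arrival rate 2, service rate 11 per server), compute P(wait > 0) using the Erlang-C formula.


a = lambda/mu = 0.1818
rho = a/c = 0.0455
Erlang-C formula applied:
C(c,a) = 3.9772e-05

3.9772e-05


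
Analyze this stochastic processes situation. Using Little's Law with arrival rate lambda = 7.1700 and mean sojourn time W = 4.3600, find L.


Little's Law: L = lambda * W
= 7.1700 * 4.3600
= 31.2612

31.2612


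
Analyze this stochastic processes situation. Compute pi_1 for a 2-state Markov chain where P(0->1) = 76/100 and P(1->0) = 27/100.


Stationary distribution: pi_0 = p10/(p01+p10), pi_1 = p01/(p01+p10)
p01 = 0.7600, p10 = 0.2700
pi_1 = 0.7379

0.7379


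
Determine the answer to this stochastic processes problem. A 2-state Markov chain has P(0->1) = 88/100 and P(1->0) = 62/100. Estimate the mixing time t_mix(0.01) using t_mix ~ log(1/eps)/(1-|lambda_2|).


lambda_2 = |1 - p01 - p10| = |1 - 0.8800 - 0.6200| = 0.5000
t_mix ~ log(1/eps)/(1 - |lambda_2|)
= log(100)/(1 - 0.5000) = 4.6052/0.5000
= 9.2103

9.2103


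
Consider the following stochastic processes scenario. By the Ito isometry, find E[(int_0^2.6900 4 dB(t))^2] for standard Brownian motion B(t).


By Ito isometry: E[(int f dB)^2] = int f^2 dt
= 4^2 * 2.6900
= 16 * 2.6900 = 43.0400

43.0400


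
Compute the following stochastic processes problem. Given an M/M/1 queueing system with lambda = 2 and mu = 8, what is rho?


rho = lambda/mu
= 2/8
= 0.2500

0.2500


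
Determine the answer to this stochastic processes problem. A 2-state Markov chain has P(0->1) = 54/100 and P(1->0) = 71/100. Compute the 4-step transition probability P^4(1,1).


Computing P^4 by matrix multiplication.
P = [[0.4600, 0.5400], [0.7100, 0.2900]]
After raising P to the power 4:
P^4(1,1) = 0.4342

0.4342


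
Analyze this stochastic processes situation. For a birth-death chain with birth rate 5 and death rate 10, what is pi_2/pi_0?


For birth-death process, pi_n/pi_0 = (lambda/mu)^n
= (5/10)^2
= 0.2500

0.2500


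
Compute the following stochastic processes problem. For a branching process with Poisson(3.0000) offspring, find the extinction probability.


Since mu = 3.0000 > 1, extinction prob q < 1.
Solve s = exp(mu*(s-1)) iteratively.
q = 0.0595

0.0595


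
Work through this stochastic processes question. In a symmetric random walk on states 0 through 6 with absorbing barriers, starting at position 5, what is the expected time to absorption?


For symmetric RW on 0,...,N with absorbing barriers, E(i) = i*(N-i)
E(5) = 5 * 1 = 5

5


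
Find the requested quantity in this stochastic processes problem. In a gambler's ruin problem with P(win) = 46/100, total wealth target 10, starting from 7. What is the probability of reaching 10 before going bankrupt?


Gambler's ruin formula:
r = q/p = 0.5400/0.4600 = 1.1739
P(win) = (1 - r^i)/(1 - r^N)
= (1 - 1.1739^7)/(1 - 1.1739^10)
= 0.5220

0.5220


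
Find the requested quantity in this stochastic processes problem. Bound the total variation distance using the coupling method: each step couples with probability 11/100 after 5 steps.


TV distance bound <= (1-delta)^n
= (1 - 0.1100)^5
= 0.8900^5
= 0.5584

0.5584


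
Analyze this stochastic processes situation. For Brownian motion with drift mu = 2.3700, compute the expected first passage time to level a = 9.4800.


Expected first passage time = a/mu
= 9.4800/2.3700
= 4.0000

4.0000


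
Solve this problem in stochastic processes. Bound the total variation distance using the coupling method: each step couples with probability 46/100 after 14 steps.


TV distance bound <= (1-delta)^n
= (1 - 0.4600)^14
= 0.5400^14
= 1.7927e-04

1.7927e-04


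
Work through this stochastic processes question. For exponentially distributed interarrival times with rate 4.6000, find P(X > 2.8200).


P(X > t) = exp(-lambda * t)
= exp(-4.6000 * 2.8200)
= exp(-12.9720) = 2.3245e-06

2.3245e-06


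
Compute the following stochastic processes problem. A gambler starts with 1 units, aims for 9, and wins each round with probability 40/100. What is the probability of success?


Gambler's ruin formula:
r = q/p = 0.6000/0.4000 = 1.5000
P(win) = (1 - r^i)/(1 - r^N)
= (1 - 1.5000^1)/(1 - 1.5000^9)
= 0.0134

0.0134


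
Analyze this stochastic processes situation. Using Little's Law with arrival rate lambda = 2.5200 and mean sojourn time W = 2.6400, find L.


Little's Law: L = lambda * W
= 2.5200 * 2.6400
= 6.6528

6.6528


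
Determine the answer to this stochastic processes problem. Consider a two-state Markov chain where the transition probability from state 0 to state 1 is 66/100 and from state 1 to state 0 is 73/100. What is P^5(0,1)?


Computing P^5 by matrix multiplication.
P = [[0.3400, 0.6600], [0.7300, 0.2700]]
After raising P to the power 5:
P^5(0,1) = 0.4791

0.4791
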